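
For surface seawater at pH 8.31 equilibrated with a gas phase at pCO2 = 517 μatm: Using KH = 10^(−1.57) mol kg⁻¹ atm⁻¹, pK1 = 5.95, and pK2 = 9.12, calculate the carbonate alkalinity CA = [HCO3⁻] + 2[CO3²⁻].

[CO2*] = KH · pCO2 = 10^(−1.57) × 517×10^-6 = 1.392×10^-5 mol/kg
α₀ = 1/(1 + K1/[H⁺] + K1K2/[H⁺]²) = 1/(1 + 10^+2.36 + 10^+1.55) = 0.003766
DIC = [CO2*]/α₀ = 1.392×10^-5 / 0.003766 = 3.695 mmol/kg
CA = (α₁ + 2α₂)·DIC = (0.8626 + 2×0.1336) × 3.695 = 4.18 mmol/kg

CA = 4.18 mmol/kg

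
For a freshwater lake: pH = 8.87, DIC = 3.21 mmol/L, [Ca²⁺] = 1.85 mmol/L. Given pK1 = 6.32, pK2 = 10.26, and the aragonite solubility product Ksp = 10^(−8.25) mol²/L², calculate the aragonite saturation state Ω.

α₂ = 1 / (1 + [H⁺]/K2 + [H⁺]²/(K1K2)) = 1 / (1 + 10^+1.39 + 10^-1.16)
   = 1 / (1 + 24.547 + 0.069183) = 1/25.616 = 0.03904
[CO3²⁻] = α₂ × DIC = 0.03904 × 3.21 = 0.1253 mmol/L
Ksp = 10^(−8.25) = 5.623×10^-9
Ω = [Ca²⁺][CO3²⁻]/Ksp = (1.85×10^-3)(1.253×10^-4) / 5.623×10^-9 = 41.2

Ω = 41.2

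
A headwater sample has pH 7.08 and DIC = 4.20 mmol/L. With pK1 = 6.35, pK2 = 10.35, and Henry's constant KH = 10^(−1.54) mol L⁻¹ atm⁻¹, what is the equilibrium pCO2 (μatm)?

α₀ = 1 / (1 + K1/[H⁺] + K1K2/[H⁺]²) = 1 / (1 + 10^+0.73 + 10^-2.54)
   = 1 / (1 + 5.3703 + 0.0028840) = 1/6.3732 = 0.1569
[CO2*] = α₀ × DIC = 0.1569 × 4.20 = 0.6590 mmol/L
pCO2 = [CO2*]/KH = 6.590×10^-4 / 2.884×10^-2 = 2.29×10^4 μatm

pCO2 = 2.29×10^4 μatm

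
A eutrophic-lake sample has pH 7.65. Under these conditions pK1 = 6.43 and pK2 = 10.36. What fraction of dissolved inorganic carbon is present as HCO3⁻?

α₁ = 0.941

α₁ = 1 / (1 + [H⁺]/K1 + K2/[H⁺]) = 1 / (1 + 10^-1.22 + 10^-2.71)
   = 1 / (1 + 0.060256 + 0.0019498) = 1/1.0622 = 0.9414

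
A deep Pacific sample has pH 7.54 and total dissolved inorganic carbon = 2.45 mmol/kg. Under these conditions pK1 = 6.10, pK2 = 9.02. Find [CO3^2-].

[CO3²⁻] = 0.0759 mmol/kg

α₂ = 1 / (1 + [H⁺]/K2 + [H⁺]²/(K1K2)) = 1 / (1 + 10^+1.48 + 10^+0.04)
   = 1 / (1 + 30.200 + 1.0965) = 1/32.296 = 0.03096
[CO3²⁻] = α₂ × DIC = 0.03096 × 2.45 = 0.0759 mmol/kg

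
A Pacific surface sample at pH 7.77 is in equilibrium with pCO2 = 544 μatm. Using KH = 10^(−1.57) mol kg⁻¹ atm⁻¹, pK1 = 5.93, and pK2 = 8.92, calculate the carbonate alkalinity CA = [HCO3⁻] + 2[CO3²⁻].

CA = 1.16 mmol/kg

[CO2*] = KH · pCO2 = 10^(−1.57) × 544×10^-6 = 1.464×10^-5 mol/kg
α₀ = 1/(1 + K1/[H⁺] + K1K2/[H⁺]²) = 1/(1 + 10^+1.84 + 10^+0.69) = 0.01332
DIC = [CO2*]/α₀ = 1.464×10^-5 / 0.01332 = 1.099 mmol/kg
CA = (α₁ + 2α₂)·DIC = (0.9214 + 2×0.06523) × 1.099 = 1.16 mmol/kg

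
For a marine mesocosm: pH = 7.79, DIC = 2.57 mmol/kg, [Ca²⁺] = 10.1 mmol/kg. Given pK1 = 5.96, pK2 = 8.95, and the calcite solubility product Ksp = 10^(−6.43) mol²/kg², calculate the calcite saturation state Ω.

Ω = 4.46

α₂ = 1 / (1 + [H⁺]/K2 + [H⁺]²/(K1K2)) = 1 / (1 + 10^+1.16 + 10^-0.67)
   = 1 / (1 + 14.454 + 0.21380) = 1/15.668 = 0.06382
[CO3²⁻] = α₂ × DIC = 0.06382 × 2.57 = 0.1640 mmol/kg
Ksp = 10^(−6.43) = 3.715×10^-7
Ω = [Ca²⁺][CO3²⁻]/Ksp = (10.1×10^-3)(1.640×10^-4) / 3.715×10^-7 = 4.46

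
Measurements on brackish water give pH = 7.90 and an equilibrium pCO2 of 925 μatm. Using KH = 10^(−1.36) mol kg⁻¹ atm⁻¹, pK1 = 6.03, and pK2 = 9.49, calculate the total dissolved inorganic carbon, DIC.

[CO2*] = KH · pCO2 = 10^(−1.36) × 925×10^-6 = 4.038×10^-5 mol/kg
α₀ = 1/(1 + K1/[H⁺] + K1K2/[H⁺]²) = 1/(1 + 10^+1.87 + 10^+0.28) = 0.01298
DIC = [CO2*]/α₀ = 4.038×10^-5 / 0.01298 = 3.11 mmol/kg

DIC = 3.11 mmol/kg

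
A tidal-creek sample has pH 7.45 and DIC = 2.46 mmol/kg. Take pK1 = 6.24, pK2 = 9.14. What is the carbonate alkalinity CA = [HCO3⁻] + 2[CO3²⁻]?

CA = 2.37 mmol/kg

CA = [HCO3⁻] + 2[CO3²⁻] = (α₁ + 2α₂)·DIC
At pH 7.45: [H⁺]/K1 = 10^-1.21 = 0.061660, K2/[H⁺] = 10^-1.69 = 0.020417
α₁ = 1/(1 + 0.061660 + 0.020417) = 1/1.0821 = 0.9241; α₂ = α₁·K2/[H⁺] = 0.01887
α₁ + 2α₂ = 0.9619
CA = 0.9619 × 2.46 = 2.37 mmol/kg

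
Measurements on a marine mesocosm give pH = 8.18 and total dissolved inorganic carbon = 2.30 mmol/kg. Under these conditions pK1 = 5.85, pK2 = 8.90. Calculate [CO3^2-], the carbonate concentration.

[CO3²⁻] = 0.367 mmol/kg

α₂ = 1 / (1 + [H⁺]/K2 + [H⁺]²/(K1K2)) = 1 / (1 + 10^+0.72 + 10^-1.61)
   = 1 / (1 + 5.2481 + 0.024547) = 1/6.2726 = 0.1594
[CO3²⁻] = α₂ × DIC = 0.1594 × 2.30 = 0.367 mmol/kg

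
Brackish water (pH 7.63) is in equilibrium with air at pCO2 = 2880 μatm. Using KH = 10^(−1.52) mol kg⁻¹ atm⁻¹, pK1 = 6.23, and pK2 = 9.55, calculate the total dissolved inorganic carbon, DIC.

[CO2*] = KH · pCO2 = 10^(−1.52) × 2880×10^-6 = 8.697×10^-5 mol/kg
α₀ = 1/(1 + K1/[H⁺] + K1K2/[H⁺]²) = 1/(1 + 10^+1.40 + 10^-0.52) = 0.03785
DIC = [CO2*]/α₀ = 8.697×10^-5 / 0.03785 = 2.30 mmol/kg

DIC = 2.30 mmol/kg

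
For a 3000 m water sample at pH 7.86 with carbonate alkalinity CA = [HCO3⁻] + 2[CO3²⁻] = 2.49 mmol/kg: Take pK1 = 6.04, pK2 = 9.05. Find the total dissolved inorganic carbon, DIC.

CA = [HCO3⁻] + 2[CO3²⁻] = (α₁ + 2α₂)·DIC
At pH 7.86: [H⁺]/K1 = 10^-1.82 = 0.015136, K2/[H⁺] = 10^-1.19 = 0.064565
α₁ = 1/(1 + 0.015136 + 0.064565) = 1/1.0797 = 0.9262; α₂ = α₁·K2/[H⁺] = 0.05980
α₁ + 2α₂ = 1.0458
DIC = CA / (α₁ + 2α₂) = 2.49 / 1.0458 = 2.38 mmol/kg

DIC = 2.38 mmol/kg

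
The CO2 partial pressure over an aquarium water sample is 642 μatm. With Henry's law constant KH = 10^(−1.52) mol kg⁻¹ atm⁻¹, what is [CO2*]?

[CO2*] = 19.4 μmol/kg

KH = 10^(−1.52) = 3.020×10^-2 mol kg⁻¹ atm⁻¹
[CO2*] = KH · pCO2 = 3.020×10^-2 × 642×10^-6 atm = 1.94×10^-5 mol/kg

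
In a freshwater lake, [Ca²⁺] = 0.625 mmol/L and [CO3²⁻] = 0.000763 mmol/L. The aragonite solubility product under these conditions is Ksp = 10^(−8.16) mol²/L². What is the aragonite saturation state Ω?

Ω = 0.0689

Ksp = 10^(−8.16) = 6.918×10^-9
Ω = [Ca²⁺][CO3²⁻]/Ksp = (0.625×10^-3)(0.000763×10^-3) / 6.918×10^-9 = 0.0689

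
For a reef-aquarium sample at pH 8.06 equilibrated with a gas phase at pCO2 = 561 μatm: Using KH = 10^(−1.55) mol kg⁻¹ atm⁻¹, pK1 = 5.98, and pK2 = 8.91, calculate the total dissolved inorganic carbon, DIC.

DIC = 2.19 mmol/kg

[CO2*] = KH · pCO2 = 10^(−1.55) × 561×10^-6 = 1.581×10^-5 mol/kg
α₀ = 1/(1 + K1/[H⁺] + K1K2/[H⁺]²) = 1/(1 + 10^+2.08 + 10^+1.23) = 0.007235
DIC = [CO2*]/α₀ = 1.581×10^-5 / 0.007235 = 2.19 mmol/kg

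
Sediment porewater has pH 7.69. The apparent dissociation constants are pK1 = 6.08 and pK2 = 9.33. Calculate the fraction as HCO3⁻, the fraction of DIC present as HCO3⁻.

α₁ = 0.955

α₁ = 1 / (1 + [H⁺]/K1 + K2/[H⁺]) = 1 / (1 + 10^-1.61 + 10^-1.64)
   = 1 / (1 + 0.024547 + 0.022909) = 1/1.0475 = 0.9547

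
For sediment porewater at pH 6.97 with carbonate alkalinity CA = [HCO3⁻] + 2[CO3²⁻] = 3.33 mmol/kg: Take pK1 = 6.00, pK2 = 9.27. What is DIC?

DIC = 3.67 mmol/kg

CA = [HCO3⁻] + 2[CO3²⁻] = (α₁ + 2α₂)·DIC
At pH 6.97: [H⁺]/K1 = 10^-0.97 = 0.10715, K2/[H⁺] = 10^-2.30 = 0.0050119
α₁ = 1/(1 + 0.10715 + 0.0050119) = 1/1.1122 = 0.8991; α₂ = α₁·K2/[H⁺] = 0.004506
α₁ + 2α₂ = 0.9082
DIC = CA / (α₁ + 2α₂) = 3.33 / 0.9082 = 3.67 mmol/kg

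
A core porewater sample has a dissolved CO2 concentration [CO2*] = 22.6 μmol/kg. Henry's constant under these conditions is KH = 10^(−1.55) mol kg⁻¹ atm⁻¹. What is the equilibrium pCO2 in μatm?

KH = 10^(−1.55) = 2.818×10^-2 mol kg⁻¹ atm⁻¹
pCO2 = [CO2*]/KH = 22.6×10^-6 / 2.818×10^-2 = 8.02×10^-4 atm = 802 μatm

pCO2 = 802 μatm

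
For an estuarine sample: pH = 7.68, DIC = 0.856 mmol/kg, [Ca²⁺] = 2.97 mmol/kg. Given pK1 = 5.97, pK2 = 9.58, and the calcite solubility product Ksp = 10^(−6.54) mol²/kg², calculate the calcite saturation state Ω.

α₂ = 1 / (1 + [H⁺]/K2 + [H⁺]²/(K1K2)) = 1 / (1 + 10^+1.90 + 10^+0.19)
   = 1 / (1 + 79.433 + 1.5488) = 1/81.982 = 0.01220
[CO3²⁻] = α₂ × DIC = 0.01220 × 0.856 = 0.01044 mmol/kg = 10.44 μmol/kg
Ksp = 10^(−6.54) = 2.884×10^-7
Ω = [Ca²⁺][CO3²⁻]/Ksp = (2.97×10^-3)(1.044×10^-5) / 2.884×10^-7 = 0.108

Ω = 0.108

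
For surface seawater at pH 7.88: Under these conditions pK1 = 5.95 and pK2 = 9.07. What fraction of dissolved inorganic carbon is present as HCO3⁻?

α₁ = 1 / (1 + [H⁺]/K1 + K2/[H⁺]) = 1 / (1 + 10^-1.93 + 10^-1.19)
   = 1 / (1 + 0.011749 + 0.064565) = 1/1.0763 = 0.9291

α₁ = 0.929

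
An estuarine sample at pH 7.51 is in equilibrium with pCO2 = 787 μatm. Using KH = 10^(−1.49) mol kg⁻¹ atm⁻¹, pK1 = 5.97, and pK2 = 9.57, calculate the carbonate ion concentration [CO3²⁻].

[CO2*] = KH · pCO2 = 10^(−1.49) × 787×10^-6 = 2.547×10^-5 mol/kg
α₀ = 1/(1 + K1/[H⁺] + K1K2/[H⁺]²) = 1/(1 + 10^+1.54 + 10^-0.52) = 0.02780
DIC = [CO2*]/α₀ = 2.547×10^-5 / 0.02780 = 0.9162 mmol/kg
[CO3²⁻] = α₂·DIC; α₂ = 0.008394, so [CO3²⁻] = 0.008394 × 0.9162 = 0.00769 mmol/kg = 7.69 μmol/kg

[CO3²⁻] = 7.69 μmol/kg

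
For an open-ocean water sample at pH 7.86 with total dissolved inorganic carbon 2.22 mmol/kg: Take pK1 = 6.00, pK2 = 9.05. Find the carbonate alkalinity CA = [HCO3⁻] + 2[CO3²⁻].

CA = [HCO3⁻] + 2[CO3²⁻] = (α₁ + 2α₂)·DIC
At pH 7.86: [H⁺]/K1 = 10^-1.86 = 0.013804, K2/[H⁺] = 10^-1.19 = 0.064565
α₁ = 1/(1 + 0.013804 + 0.064565) = 1/1.0784 = 0.9273; α₂ = α₁·K2/[H⁺] = 0.05987
α₁ + 2α₂ = 1.0471
CA = 1.0471 × 2.22 = 2.32 mmol/kg

CA = 2.32 mmol/kg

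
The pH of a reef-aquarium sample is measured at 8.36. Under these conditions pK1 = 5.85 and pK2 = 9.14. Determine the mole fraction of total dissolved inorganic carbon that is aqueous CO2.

α₀ = 1 / (1 + K1/[H⁺] + K1K2/[H⁺]²) = 1 / (1 + 10^+2.51 + 10^+1.73)
   = 1 / (1 + 323.59 + 53.703) = 1/378.30 = 0.002643

α₀ = 0.00264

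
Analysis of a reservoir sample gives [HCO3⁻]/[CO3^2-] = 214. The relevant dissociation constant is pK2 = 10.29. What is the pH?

pH = 7.96

From K2 = [H⁺][CO3^2-]/[HCO3⁻]:  pH = pK2 − log₁₀([HCO3⁻]/[CO3^2-])
log₁₀(214) = +2.330
pH = 10.29 − (+2.330) = 7.96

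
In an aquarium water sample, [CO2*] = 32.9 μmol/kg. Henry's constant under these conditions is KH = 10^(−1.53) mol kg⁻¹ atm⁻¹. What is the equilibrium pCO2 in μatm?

pCO2 = 1110 μatm

KH = 10^(−1.53) = 2.951×10^-2 mol kg⁻¹ atm⁻¹
pCO2 = [CO2*]/KH = 32.9×10^-6 / 2.951×10^-2 = 1.11×10^-3 atm = 1110 μatm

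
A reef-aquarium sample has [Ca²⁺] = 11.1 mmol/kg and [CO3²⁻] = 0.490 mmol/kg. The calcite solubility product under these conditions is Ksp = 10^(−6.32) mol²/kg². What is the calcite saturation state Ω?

Ω = 11.4

Ksp = 10^(−6.32) = 4.786×10^-7
Ω = [Ca²⁺][CO3²⁻]/Ksp = (11.1×10^-3)(0.490×10^-3) / 4.786×10^-7 = 11.4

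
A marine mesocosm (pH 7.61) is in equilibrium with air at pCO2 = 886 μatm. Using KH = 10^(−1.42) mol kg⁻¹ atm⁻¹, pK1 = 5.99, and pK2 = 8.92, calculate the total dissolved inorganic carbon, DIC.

[CO2*] = KH · pCO2 = 10^(−1.42) × 886×10^-6 = 3.368×10^-5 mol/kg
α₀ = 1/(1 + K1/[H⁺] + K1K2/[H⁺]²) = 1/(1 + 10^+1.62 + 10^+0.31) = 0.02236
DIC = [CO2*]/α₀ = 3.368×10^-5 / 0.02236 = 1.51 mmol/kg

DIC = 1.51 mmol/kg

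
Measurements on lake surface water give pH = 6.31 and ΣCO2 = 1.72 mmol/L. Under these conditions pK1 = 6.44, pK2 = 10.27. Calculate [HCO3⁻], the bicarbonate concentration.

α₁ = 1 / (1 + [H⁺]/K1 + K2/[H⁺]) = 1 / (1 + 10^+0.13 + 10^-3.96)
   = 1 / (1 + 1.3490 + 0.00010965) = 1/2.3491 = 0.4257
[HCO3⁻] = α₁ × DIC = 0.4257 × 1.72 = 0.732 mmol/L

[HCO3⁻] = 0.732 mmol/L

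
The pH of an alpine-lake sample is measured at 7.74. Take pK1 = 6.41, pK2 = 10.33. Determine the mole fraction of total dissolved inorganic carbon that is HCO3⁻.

α₁ = 1 / (1 + [H⁺]/K1 + K2/[H⁺]) = 1 / (1 + 10^-1.33 + 10^-2.59)
   = 1 / (1 + 0.046774 + 0.0025704) = 1/1.0493 = 0.9530

α₁ = 0.953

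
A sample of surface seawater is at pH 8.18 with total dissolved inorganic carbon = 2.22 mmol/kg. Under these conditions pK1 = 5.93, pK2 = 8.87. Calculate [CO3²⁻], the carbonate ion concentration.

α₂ = 1 / (1 + [H⁺]/K2 + [H⁺]²/(K1K2)) = 1 / (1 + 10^+0.69 + 10^-1.56)
   = 1 / (1 + 4.8978 + 0.027542) = 1/5.9253 = 0.1688
[CO3²⁻] = α₂ × DIC = 0.1688 × 2.22 = 0.375 mmol/kg

[CO3²⁻] = 0.375 mmol/kg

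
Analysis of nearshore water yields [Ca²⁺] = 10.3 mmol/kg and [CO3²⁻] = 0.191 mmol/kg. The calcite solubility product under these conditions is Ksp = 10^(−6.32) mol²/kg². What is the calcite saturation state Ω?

Ω = 4.11

Ksp = 10^(−6.32) = 4.786×10^-7
Ω = [Ca²⁺][CO3²⁻]/Ksp = (10.3×10^-3)(0.191×10^-3) / 4.786×10^-7 = 4.11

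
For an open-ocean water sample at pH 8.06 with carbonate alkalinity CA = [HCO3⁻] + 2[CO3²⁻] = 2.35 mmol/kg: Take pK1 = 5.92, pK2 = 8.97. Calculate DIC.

DIC = 2.13 mmol/kg

CA = [HCO3⁻] + 2[CO3²⁻] = (α₁ + 2α₂)·DIC
At pH 8.06: [H⁺]/K1 = 10^-2.14 = 0.0072444, K2/[H⁺] = 10^-0.91 = 0.12303
α₁ = 1/(1 + 0.0072444 + 0.12303) = 1/1.1303 = 0.8847; α₂ = α₁·K2/[H⁺] = 0.1088
α₁ + 2α₂ = 1.1024
DIC = CA / (α₁ + 2α₂) = 2.35 / 1.1024 = 2.13 mmol/kg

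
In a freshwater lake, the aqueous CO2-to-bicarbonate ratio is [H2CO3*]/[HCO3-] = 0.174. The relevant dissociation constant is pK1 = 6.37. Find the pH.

pH = 7.13

From K1 = [H⁺][HCO3-]/[H2CO3*]:  pH = pK1 − log₁₀([H2CO3*]/[HCO3-])
log₁₀(0.174) = -0.759
pH = 6.37 − (-0.759) = 7.13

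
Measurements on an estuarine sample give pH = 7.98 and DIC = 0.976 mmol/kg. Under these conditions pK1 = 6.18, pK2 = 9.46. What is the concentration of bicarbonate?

α₁ = 1 / (1 + [H⁺]/K1 + K2/[H⁺]) = 1 / (1 + 10^-1.80 + 10^-1.48)
   = 1 / (1 + 0.015849 + 0.033113) = 1/1.0490 = 0.9533
[HCO3⁻] = α₁ × DIC = 0.9533 × 0.976 = 0.930 mmol/kg

[HCO3⁻] = 0.930 mmol/kg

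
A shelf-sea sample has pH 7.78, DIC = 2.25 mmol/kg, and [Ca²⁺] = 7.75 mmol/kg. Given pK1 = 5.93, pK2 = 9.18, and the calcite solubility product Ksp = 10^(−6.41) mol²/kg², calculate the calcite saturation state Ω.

α₂ = 1 / (1 + [H⁺]/K2 + [H⁺]²/(K1K2)) = 1 / (1 + 10^+1.40 + 10^-0.45)
   = 1 / (1 + 25.119 + 0.35481) = 1/26.474 = 0.03777
[CO3²⁻] = α₂ × DIC = 0.03777 × 2.25 = 0.08499 mmol/kg
Ksp = 10^(−6.41) = 3.890×10^-7
Ω = [Ca²⁺][CO3²⁻]/Ksp = (7.75×10^-3)(8.499×10^-5) / 3.890×10^-7 = 1.69

Ω = 1.69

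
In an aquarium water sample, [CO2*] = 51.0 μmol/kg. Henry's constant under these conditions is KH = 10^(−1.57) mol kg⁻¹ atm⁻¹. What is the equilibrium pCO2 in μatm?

pCO2 = 1890 μatm

KH = 10^(−1.57) = 2.692×10^-2 mol kg⁻¹ atm⁻¹
pCO2 = [CO2*]/KH = 51.0×10^-6 / 2.692×10^-2 = 1.89×10^-3 atm = 1890 μatm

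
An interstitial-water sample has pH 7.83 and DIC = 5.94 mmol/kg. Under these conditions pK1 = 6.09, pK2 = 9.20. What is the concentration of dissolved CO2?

[CO2*] = 0.102 mmol/kg

α₀ = 1 / (1 + K1/[H⁺] + K1K2/[H⁺]²) = 1 / (1 + 10^+1.74 + 10^+0.37)
   = 1 / (1 + 54.954 + 2.3442) = 1/58.298 = 0.01715
[CO2*] = α₀ × DIC = 0.01715 × 5.94 = 0.102 mmol/kg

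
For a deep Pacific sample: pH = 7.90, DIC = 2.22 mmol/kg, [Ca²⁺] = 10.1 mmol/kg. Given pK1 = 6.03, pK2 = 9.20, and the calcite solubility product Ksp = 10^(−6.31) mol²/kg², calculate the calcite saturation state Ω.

Ω = 2.16

α₂ = 1 / (1 + [H⁺]/K2 + [H⁺]²/(K1K2)) = 1 / (1 + 10^+1.30 + 10^-0.57)
   = 1 / (1 + 19.953 + 0.26915) = 1/21.222 = 0.04712
[CO3²⁻] = α₂ × DIC = 0.04712 × 2.22 = 0.1046 mmol/kg
Ksp = 10^(−6.31) = 4.898×10^-7
Ω = [Ca²⁺][CO3²⁻]/Ksp = (10.1×10^-3)(1.046×10^-4) / 4.898×10^-7 = 2.16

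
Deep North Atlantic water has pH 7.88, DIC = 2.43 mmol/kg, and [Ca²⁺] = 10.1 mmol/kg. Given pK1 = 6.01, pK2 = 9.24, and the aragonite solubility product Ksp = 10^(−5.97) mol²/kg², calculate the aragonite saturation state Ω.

Ω = 0.946

α₂ = 1 / (1 + [H⁺]/K2 + [H⁺]²/(K1K2)) = 1 / (1 + 10^+1.36 + 10^-0.51)
   = 1 / (1 + 22.909 + 0.30903) = 1/24.218 = 0.04129
[CO3²⁻] = α₂ × DIC = 0.04129 × 2.43 = 0.1003 mmol/kg
Ksp = 10^(−5.97) = 1.072×10^-6
Ω = [Ca²⁺][CO3²⁻]/Ksp = (10.1×10^-3)(1.003×10^-4) / 1.072×10^-6 = 0.946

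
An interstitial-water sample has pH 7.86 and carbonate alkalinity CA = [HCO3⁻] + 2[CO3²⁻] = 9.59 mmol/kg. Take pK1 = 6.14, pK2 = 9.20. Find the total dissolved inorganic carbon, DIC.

CA = [HCO3⁻] + 2[CO3²⁻] = (α₁ + 2α₂)·DIC
At pH 7.86: [H⁺]/K1 = 10^-1.72 = 0.019055, K2/[H⁺] = 10^-1.34 = 0.045709
α₁ = 1/(1 + 0.019055 + 0.045709) = 1/1.0648 = 0.9392; α₂ = α₁·K2/[H⁺] = 0.04293
α₁ + 2α₂ = 1.0250
DIC = CA / (α₁ + 2α₂) = 9.59 / 1.0250 = 9.36 mmol/kg

DIC = 9.36 mmol/kg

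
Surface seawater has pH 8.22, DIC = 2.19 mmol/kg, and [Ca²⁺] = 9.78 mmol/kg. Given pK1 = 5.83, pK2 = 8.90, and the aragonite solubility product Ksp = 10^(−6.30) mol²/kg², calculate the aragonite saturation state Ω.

Ω = 7.36

α₂ = 1 / (1 + [H⁺]/K2 + [H⁺]²/(K1K2)) = 1 / (1 + 10^+0.68 + 10^-1.71)
   = 1 / (1 + 4.7863 + 0.019498) = 1/5.8058 = 0.1722
[CO3²⁻] = α₂ × DIC = 0.1722 × 2.19 = 0.3772 mmol/kg
Ksp = 10^(−6.30) = 5.012×10^-7
Ω = [Ca²⁺][CO3²⁻]/Ksp = (9.78×10^-3)(3.772×10^-4) / 5.012×10^-7 = 7.36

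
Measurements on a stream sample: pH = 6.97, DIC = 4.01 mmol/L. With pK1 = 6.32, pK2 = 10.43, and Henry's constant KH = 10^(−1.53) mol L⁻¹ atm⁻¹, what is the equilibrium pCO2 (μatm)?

α₀ = 1 / (1 + K1/[H⁺] + K1K2/[H⁺]²) = 1 / (1 + 10^+0.65 + 10^-2.81)
   = 1 / (1 + 4.4668 + 0.0015488) = 1/5.4684 = 0.1829
[CO2*] = α₀ × DIC = 0.1829 × 4.01 = 0.7333 mmol/L
pCO2 = [CO2*]/KH = 7.333×10^-4 / 2.951×10^-2 = 2.48×10^4 μatm

pCO2 = 2.48×10^4 μatm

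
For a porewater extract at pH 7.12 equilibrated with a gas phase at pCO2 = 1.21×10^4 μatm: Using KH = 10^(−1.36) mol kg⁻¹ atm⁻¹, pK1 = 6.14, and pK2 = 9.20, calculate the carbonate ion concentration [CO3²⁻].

[CO3²⁻] = 0.0420 mmol/kg

[CO2*] = KH · pCO2 = 10^(−1.36) × 1.21×10^4×10^-6 = 5.282×10^-4 mol/kg
α₀ = 1/(1 + K1/[H⁺] + K1K2/[H⁺]²) = 1/(1 + 10^+0.98 + 10^-1.10) = 0.09408
DIC = [CO2*]/α₀ = 5.282×10^-4 / 0.09408 = 5.614 mmol/kg
[CO3²⁻] = α₂·DIC; α₂ = 0.007473, so [CO3²⁻] = 0.007473 × 5.614 = 0.0420 mmol/kg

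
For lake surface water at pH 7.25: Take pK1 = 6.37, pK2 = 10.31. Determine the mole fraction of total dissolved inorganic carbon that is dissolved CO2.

α₀ = 0.116

α₀ = 1 / (1 + K1/[H⁺] + K1K2/[H⁺]²) = 1 / (1 + 10^+0.88 + 10^-2.18)
   = 1 / (1 + 7.5858 + 0.0066069) = 1/8.5924 = 0.1164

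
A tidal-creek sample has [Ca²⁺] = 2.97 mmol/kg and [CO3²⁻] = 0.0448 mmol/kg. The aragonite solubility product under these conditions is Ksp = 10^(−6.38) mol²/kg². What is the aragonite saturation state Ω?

Ω = 0.319

Ksp = 10^(−6.38) = 4.169×10^-7
Ω = [Ca²⁺][CO3²⁻]/Ksp = (2.97×10^-3)(0.0448×10^-3) / 4.169×10^-7 = 0.319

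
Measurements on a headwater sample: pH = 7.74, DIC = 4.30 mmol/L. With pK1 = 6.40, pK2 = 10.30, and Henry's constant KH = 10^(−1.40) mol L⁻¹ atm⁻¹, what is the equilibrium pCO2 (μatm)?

pCO2 = 4710 μatm

α₀ = 1 / (1 + K1/[H⁺] + K1K2/[H⁺]²) = 1 / (1 + 10^+1.34 + 10^-1.22)
   = 1 / (1 + 21.878 + 0.060256) = 1/22.938 = 0.04360
[CO2*] = α₀ × DIC = 0.04360 × 4.30 = 0.1875 mmol/L
pCO2 = [CO2*]/KH = 1.875×10^-4 / 3.981×10^-2 = 4710 μatm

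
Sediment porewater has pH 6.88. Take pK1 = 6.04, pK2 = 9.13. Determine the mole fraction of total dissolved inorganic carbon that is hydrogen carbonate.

α₁ = 0.869

α₁ = 1 / (1 + [H⁺]/K1 + K2/[H⁺]) = 1 / (1 + 10^-0.84 + 10^-2.25)
   = 1 / (1 + 0.14454 + 0.0056234) = 1/1.1502 = 0.8694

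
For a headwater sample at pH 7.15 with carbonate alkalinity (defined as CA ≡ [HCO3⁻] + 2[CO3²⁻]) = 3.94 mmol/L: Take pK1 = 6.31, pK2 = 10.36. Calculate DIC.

DIC = 4.51 mmol/L

CA = [HCO3⁻] + 2[CO3²⁻] = (α₁ + 2α₂)·DIC
At pH 7.15: [H⁺]/K1 = 10^-0.84 = 0.14454, K2/[H⁺] = 10^-3.21 = 0.00061660
α₁ = 1/(1 + 0.14454 + 0.00061660) = 1/1.1452 = 0.8732; α₂ = α₁·K2/[H⁺] = 0.0005384
α₁ + 2α₂ = 0.8743
DIC = CA / (α₁ + 2α₂) = 3.94 / 0.8743 = 4.51 mmol/L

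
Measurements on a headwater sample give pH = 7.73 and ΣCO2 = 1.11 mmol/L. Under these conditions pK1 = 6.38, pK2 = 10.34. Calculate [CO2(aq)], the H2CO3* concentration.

[CO2*] = 0.0474 mmol/L

α₀ = 1 / (1 + K1/[H⁺] + K1K2/[H⁺]²) = 1 / (1 + 10^+1.35 + 10^-1.26)
   = 1 / (1 + 22.387 + 0.054954) = 1/23.442 = 0.04266
[CO2*] = α₀ × DIC = 0.04266 × 1.11 = 0.0474 mmol/L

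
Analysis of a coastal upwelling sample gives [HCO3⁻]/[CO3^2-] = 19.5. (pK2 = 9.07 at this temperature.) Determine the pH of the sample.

pH = 7.78

From K2 = [H⁺][CO3^2-]/[HCO3⁻]:  pH = pK2 − log₁₀([HCO3⁻]/[CO3^2-])
log₁₀(19.5) = +1.290
pH = 9.07 − (+1.290) = 7.78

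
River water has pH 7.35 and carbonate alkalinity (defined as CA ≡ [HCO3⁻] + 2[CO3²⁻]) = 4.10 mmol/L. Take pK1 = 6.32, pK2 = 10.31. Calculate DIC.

DIC = 4.48 mmol/L

CA = [HCO3⁻] + 2[CO3²⁻] = (α₁ + 2α₂)·DIC
At pH 7.35: [H⁺]/K1 = 10^-1.03 = 0.093325, K2/[H⁺] = 10^-2.96 = 0.0010965
α₁ = 1/(1 + 0.093325 + 0.0010965) = 1/1.0944 = 0.9137; α₂ = α₁·K2/[H⁺] = 0.001002
α₁ + 2α₂ = 0.9157
DIC = CA / (α₁ + 2α₂) = 4.10 / 0.9157 = 4.48 mmol/L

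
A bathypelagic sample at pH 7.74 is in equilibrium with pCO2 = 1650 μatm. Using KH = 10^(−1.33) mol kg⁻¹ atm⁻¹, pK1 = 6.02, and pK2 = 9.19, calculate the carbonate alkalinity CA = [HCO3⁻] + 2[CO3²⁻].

[CO2*] = KH · pCO2 = 10^(−1.33) × 1650×10^-6 = 7.718×10^-5 mol/kg
α₀ = 1/(1 + K1/[H⁺] + K1K2/[H⁺]²) = 1/(1 + 10^+1.72 + 10^+0.27) = 0.01807
DIC = [CO2*]/α₀ = 7.718×10^-5 / 0.01807 = 4.271 mmol/kg
CA = (α₁ + 2α₂)·DIC = (0.9483 + 2×0.03365) × 4.271 = 4.34 mmol/kg

CA = 4.34 mmol/kg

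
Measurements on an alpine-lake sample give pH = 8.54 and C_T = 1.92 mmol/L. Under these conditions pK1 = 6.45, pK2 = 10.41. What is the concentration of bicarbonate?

α₁ = 1 / (1 + [H⁺]/K1 + K2/[H⁺]) = 1 / (1 + 10^-2.09 + 10^-1.87)
   = 1 / (1 + 0.0081283 + 0.013490) = 1/1.0216 = 0.9788
[HCO3⁻] = α₁ × DIC = 0.9788 × 1.92 = 1.88 mmol/L

[HCO3⁻] = 1.88 mmol/L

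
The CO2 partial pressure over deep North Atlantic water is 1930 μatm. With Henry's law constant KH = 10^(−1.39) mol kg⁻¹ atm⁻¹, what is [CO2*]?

KH = 10^(−1.39) = 4.074×10^-2 mol kg⁻¹ atm⁻¹
[CO2*] = KH · pCO2 = 4.074×10^-2 × 1930×10^-6 atm = 7.86×10^-5 mol/kg

[CO2*] = 78.6 μmol/kg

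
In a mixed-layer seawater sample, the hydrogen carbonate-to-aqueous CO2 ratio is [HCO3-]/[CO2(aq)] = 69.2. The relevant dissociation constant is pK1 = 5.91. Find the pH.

From K1 = [H⁺][HCO3-]/[CO2(aq)]:  pH = pK1 + log₁₀([HCO3-]/[CO2(aq)])
log₁₀(69.2) = +1.840
pH = 5.91 + (+1.840) = 7.75

pH = 7.75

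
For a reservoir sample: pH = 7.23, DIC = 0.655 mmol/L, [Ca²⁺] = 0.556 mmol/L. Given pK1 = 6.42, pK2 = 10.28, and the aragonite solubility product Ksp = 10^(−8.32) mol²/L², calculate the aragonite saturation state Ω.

α₂ = 1 / (1 + [H⁺]/K2 + [H⁺]²/(K1K2)) = 1 / (1 + 10^+3.05 + 10^+2.24)
   = 1 / (1 + 1122.0 + 173.78) = 1/1296.8 = 0.0007711
[CO3²⁻] = α₂ × DIC = 0.0007711 × 0.655 = 0.0005051 mmol/L = 0.5051 μmol/L
Ksp = 10^(−8.32) = 4.786×10^-9
Ω = [Ca²⁺][CO3²⁻]/Ksp = (0.556×10^-3)(5.051×10^-7) / 4.786×10^-9 = 0.0587

Ω = 0.0587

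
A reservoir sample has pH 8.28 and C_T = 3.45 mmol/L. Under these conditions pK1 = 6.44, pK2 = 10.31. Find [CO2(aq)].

α₀ = 1 / (1 + K1/[H⁺] + K1K2/[H⁺]²) = 1 / (1 + 10^+1.84 + 10^-0.19)
   = 1 / (1 + 69.183 + 0.64565) = 1/70.829 = 0.01412
[CO2*] = α₀ × DIC = 0.01412 × 3.45 = 0.0487 mmol/L

[CO2*] = 0.0487 mmol/L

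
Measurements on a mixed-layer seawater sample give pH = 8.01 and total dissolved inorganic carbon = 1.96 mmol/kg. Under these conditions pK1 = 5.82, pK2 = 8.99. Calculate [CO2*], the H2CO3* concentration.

α₀ = 1 / (1 + K1/[H⁺] + K1K2/[H⁺]²) = 1 / (1 + 10^+2.19 + 10^+1.21)
   = 1 / (1 + 154.88 + 16.218) = 1/172.10 = 0.005811
[CO2*] = α₀ × DIC = 0.005811 × 1.96 = 0.0114 mmol/kg = 11.4 μmol/kg

[CO2*] = 11.4 μmol/kg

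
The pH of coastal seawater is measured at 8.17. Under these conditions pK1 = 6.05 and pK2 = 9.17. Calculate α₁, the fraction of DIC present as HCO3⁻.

α₁ = 1 / (1 + [H⁺]/K1 + K2/[H⁺]) = 1 / (1 + 10^-2.12 + 10^-1.00)
   = 1 / (1 + 0.0075858 + 0.10000) = 1/1.1076 = 0.9029

α₁ = 0.903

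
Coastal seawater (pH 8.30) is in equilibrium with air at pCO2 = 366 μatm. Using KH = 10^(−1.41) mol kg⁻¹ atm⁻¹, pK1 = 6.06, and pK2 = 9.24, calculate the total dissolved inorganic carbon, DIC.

[CO2*] = KH · pCO2 = 10^(−1.41) × 366×10^-6 = 1.424×10^-5 mol/kg
α₀ = 1/(1 + K1/[H⁺] + K1K2/[H⁺]²) = 1/(1 + 10^+2.24 + 10^+1.30) = 0.005135
DIC = [CO2*]/α₀ = 1.424×10^-5 / 0.005135 = 2.77 mmol/kg

DIC = 2.77 mmol/kg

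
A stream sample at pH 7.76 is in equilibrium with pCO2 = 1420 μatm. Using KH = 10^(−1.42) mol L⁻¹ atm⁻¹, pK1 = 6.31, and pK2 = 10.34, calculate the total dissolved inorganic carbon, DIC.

[CO2*] = KH · pCO2 = 10^(−1.42) × 1420×10^-6 = 5.399×10^-5 mol/L
α₀ = 1/(1 + K1/[H⁺] + K1K2/[H⁺]²) = 1/(1 + 10^+1.45 + 10^-1.13) = 0.03418
DIC = [CO2*]/α₀ = 5.399×10^-5 / 0.03418 = 1.58 mmol/L

DIC = 1.58 mmol/L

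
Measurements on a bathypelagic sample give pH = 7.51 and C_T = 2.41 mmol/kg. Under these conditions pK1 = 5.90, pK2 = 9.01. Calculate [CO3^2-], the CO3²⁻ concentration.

α₂ = 1 / (1 + [H⁺]/K2 + [H⁺]²/(K1K2)) = 1 / (1 + 10^+1.50 + 10^-0.11)
   = 1 / (1 + 31.623 + 0.77625) = 1/33.399 = 0.02994
[CO3²⁻] = α₂ × DIC = 0.02994 × 2.41 = 0.0722 mmol/kg

[CO3²⁻] = 0.0722 mmol/kg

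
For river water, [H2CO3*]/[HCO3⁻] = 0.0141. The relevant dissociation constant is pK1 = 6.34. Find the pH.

pH = 8.19

From K1 = [H⁺][HCO3⁻]/[H2CO3*]:  pH = pK1 − log₁₀([H2CO3*]/[HCO3⁻])
log₁₀(0.0141) = -1.851
pH = 6.34 − (-1.851) = 8.19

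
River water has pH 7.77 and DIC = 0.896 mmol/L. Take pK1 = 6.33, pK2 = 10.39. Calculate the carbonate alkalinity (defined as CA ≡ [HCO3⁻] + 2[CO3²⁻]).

CA = [HCO3⁻] + 2[CO3²⁻] = (α₁ + 2α₂)·DIC
At pH 7.77: [H⁺]/K1 = 10^-1.44 = 0.036308, K2/[H⁺] = 10^-2.62 = 0.0023988
α₁ = 1/(1 + 0.036308 + 0.0023988) = 1/1.0387 = 0.9627; α₂ = α₁·K2/[H⁺] = 0.002309
α₁ + 2α₂ = 0.9674
CA = 0.9674 × 0.896 = 0.867 mmol/L

CA = 0.867 mmol/L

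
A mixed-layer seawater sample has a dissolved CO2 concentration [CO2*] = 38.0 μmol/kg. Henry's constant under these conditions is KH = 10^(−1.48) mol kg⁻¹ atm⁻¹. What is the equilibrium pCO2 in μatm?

pCO2 = 1150 μatm

KH = 10^(−1.48) = 3.311×10^-2 mol kg⁻¹ atm⁻¹
pCO2 = [CO2*]/KH = 38.0×10^-6 / 3.311×10^-2 = 1.15×10^-3 atm = 1150 μatm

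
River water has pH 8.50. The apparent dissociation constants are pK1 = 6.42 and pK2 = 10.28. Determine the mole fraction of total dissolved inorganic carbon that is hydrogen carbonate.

α₁ = 1 / (1 + [H⁺]/K1 + K2/[H⁺]) = 1 / (1 + 10^-2.08 + 10^-1.78)
   = 1 / (1 + 0.0083176 + 0.016596) = 1/1.0249 = 0.9757

α₁ = 0.976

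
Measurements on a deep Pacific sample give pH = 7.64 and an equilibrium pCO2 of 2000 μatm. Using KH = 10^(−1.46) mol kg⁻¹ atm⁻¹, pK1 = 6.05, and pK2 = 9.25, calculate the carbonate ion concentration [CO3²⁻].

[CO2*] = KH · pCO2 = 10^(−1.46) × 2000×10^-6 = 6.935×10^-5 mol/kg
α₀ = 1/(1 + K1/[H⁺] + K1K2/[H⁺]²) = 1/(1 + 10^+1.59 + 10^-0.02) = 0.02447
DIC = [CO2*]/α₀ = 6.935×10^-5 / 0.02447 = 2.833 mmol/kg
[CO3²⁻] = α₂·DIC; α₂ = 0.02337, so [CO3²⁻] = 0.02337 × 2.833 = 0.0662 mmol/kg

[CO3²⁻] = 0.0662 mmol/kg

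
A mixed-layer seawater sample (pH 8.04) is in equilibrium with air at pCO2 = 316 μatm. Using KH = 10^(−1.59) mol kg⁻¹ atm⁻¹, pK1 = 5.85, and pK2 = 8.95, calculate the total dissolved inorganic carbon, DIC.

DIC = 1.42 mmol/kg

[CO2*] = KH · pCO2 = 10^(−1.59) × 316×10^-6 = 8.122×10^-6 mol/kg
α₀ = 1/(1 + K1/[H⁺] + K1K2/[H⁺]²) = 1/(1 + 10^+2.19 + 10^+1.28) = 0.005716
DIC = [CO2*]/α₀ = 8.122×10^-6 / 0.005716 = 1.42 mmol/kg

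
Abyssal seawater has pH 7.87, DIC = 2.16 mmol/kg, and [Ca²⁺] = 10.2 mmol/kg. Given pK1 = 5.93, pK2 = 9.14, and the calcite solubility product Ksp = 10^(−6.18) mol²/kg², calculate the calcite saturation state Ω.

α₂ = 1 / (1 + [H⁺]/K2 + [H⁺]²/(K1K2)) = 1 / (1 + 10^+1.27 + 10^-0.67)
   = 1 / (1 + 18.621 + 0.21380) = 1/19.835 = 0.05042
[CO3²⁻] = α₂ × DIC = 0.05042 × 2.16 = 0.1089 mmol/kg
Ksp = 10^(−6.18) = 6.607×10^-7
Ω = [Ca²⁺][CO3²⁻]/Ksp = (10.2×10^-3)(1.089×10^-4) / 6.607×10^-7 = 1.68

Ω = 1.68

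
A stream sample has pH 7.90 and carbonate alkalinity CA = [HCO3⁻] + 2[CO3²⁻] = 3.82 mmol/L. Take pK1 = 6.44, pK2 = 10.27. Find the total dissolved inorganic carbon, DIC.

DIC = 3.94 mmol/L

CA = [HCO3⁻] + 2[CO3²⁻] = (α₁ + 2α₂)·DIC
At pH 7.90: [H⁺]/K1 = 10^-1.46 = 0.034674, K2/[H⁺] = 10^-2.37 = 0.0042658
α₁ = 1/(1 + 0.034674 + 0.0042658) = 1/1.0389 = 0.9625; α₂ = α₁·K2/[H⁺] = 0.004106
α₁ + 2α₂ = 0.9707
DIC = CA / (α₁ + 2α₂) = 3.82 / 0.9707 = 3.94 mmol/L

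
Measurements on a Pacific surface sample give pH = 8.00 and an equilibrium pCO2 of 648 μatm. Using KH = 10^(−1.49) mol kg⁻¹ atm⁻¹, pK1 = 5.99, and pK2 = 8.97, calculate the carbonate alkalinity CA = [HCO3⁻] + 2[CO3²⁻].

[CO2*] = KH · pCO2 = 10^(−1.49) × 648×10^-6 = 2.097×10^-5 mol/kg
α₀ = 1/(1 + K1/[H⁺] + K1K2/[H⁺]²) = 1/(1 + 10^+2.01 + 10^+1.04) = 0.008749
DIC = [CO2*]/α₀ = 2.097×10^-5 / 0.008749 = 2.397 mmol/kg
CA = (α₁ + 2α₂)·DIC = (0.8953 + 2×0.09593) × 2.397 = 2.61 mmol/kg

CA = 2.61 mmol/kg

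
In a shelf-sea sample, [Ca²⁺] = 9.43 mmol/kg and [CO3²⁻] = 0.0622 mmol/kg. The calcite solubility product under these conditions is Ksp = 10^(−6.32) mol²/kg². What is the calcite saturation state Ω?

Ksp = 10^(−6.32) = 4.786×10^-7
Ω = [Ca²⁺][CO3²⁻]/Ksp = (9.43×10^-3)(0.0622×10^-3) / 4.786×10^-7 = 1.23

Ω = 1.23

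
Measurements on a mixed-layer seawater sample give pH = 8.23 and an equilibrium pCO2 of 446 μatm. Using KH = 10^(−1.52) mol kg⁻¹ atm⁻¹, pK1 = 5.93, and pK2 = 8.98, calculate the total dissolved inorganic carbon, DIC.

[CO2*] = KH · pCO2 = 10^(−1.52) × 446×10^-6 = 1.347×10^-5 mol/kg
α₀ = 1/(1 + K1/[H⁺] + K1K2/[H⁺]²) = 1/(1 + 10^+2.30 + 10^+1.55) = 0.004237
DIC = [CO2*]/α₀ = 1.347×10^-5 / 0.004237 = 3.18 mmol/kg

DIC = 3.18 mmol/kg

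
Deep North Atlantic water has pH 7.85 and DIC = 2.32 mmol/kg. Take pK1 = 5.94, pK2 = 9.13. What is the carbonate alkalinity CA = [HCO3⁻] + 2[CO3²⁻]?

CA = 2.41 mmol/kg

CA = [HCO3⁻] + 2[CO3²⁻] = (α₁ + 2α₂)·DIC
At pH 7.85: [H⁺]/K1 = 10^-1.91 = 0.012303, K2/[H⁺] = 10^-1.28 = 0.052481
α₁ = 1/(1 + 0.012303 + 0.052481) = 1/1.0648 = 0.9392; α₂ = α₁·K2/[H⁺] = 0.04929
α₁ + 2α₂ = 1.0377
CA = 1.0377 × 2.32 = 2.41 mmol/kg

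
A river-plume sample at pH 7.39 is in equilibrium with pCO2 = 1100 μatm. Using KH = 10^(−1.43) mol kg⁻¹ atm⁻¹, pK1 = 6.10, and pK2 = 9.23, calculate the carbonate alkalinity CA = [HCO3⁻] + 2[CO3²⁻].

[CO2*] = KH · pCO2 = 10^(−1.43) × 1100×10^-6 = 4.087×10^-5 mol/kg
α₀ = 1/(1 + K1/[H⁺] + K1K2/[H⁺]²) = 1/(1 + 10^+1.29 + 10^-0.55) = 0.04812
DIC = [CO2*]/α₀ = 4.087×10^-5 / 0.04812 = 0.8493 mmol/kg
CA = (α₁ + 2α₂)·DIC = (0.9383 + 2×0.01356) × 0.8493 = 0.820 mmol/kg

CA = 0.820 mmol/kg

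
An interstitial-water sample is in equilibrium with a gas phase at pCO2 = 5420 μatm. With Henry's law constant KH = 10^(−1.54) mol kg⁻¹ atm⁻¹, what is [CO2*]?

[CO2*] = 156 μmol/kg

KH = 10^(−1.54) = 2.884×10^-2 mol kg⁻¹ atm⁻¹
[CO2*] = KH · pCO2 = 2.884×10^-2 × 5420×10^-6 atm = 1.56×10^-4 mol/kg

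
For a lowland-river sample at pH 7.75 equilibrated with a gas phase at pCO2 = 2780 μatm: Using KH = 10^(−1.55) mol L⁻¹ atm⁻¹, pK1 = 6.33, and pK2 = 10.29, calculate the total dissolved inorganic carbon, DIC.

[CO2*] = KH · pCO2 = 10^(−1.55) × 2780×10^-6 = 7.835×10^-5 mol/L
α₀ = 1/(1 + K1/[H⁺] + K1K2/[H⁺]²) = 1/(1 + 10^+1.42 + 10^-1.12) = 0.03652
DIC = [CO2*]/α₀ = 7.835×10^-5 / 0.03652 = 2.15 mmol/L

DIC = 2.15 mmol/L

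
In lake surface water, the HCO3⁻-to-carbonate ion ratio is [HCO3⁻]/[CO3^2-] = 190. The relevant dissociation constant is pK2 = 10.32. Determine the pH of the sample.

From K2 = [H⁺][CO3^2-]/[HCO3⁻]:  pH = pK2 − log₁₀([HCO3⁻]/[CO3^2-])
log₁₀(190) = +2.279
pH = 10.32 − (+2.279) = 8.04

pH = 8.04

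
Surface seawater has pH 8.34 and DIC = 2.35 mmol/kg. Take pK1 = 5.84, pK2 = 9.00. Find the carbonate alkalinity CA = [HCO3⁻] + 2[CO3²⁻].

CA = [HCO3⁻] + 2[CO3²⁻] = (α₁ + 2α₂)·DIC
At pH 8.34: [H⁺]/K1 = 10^-2.50 = 0.0031623, K2/[H⁺] = 10^-0.66 = 0.21878
α₁ = 1/(1 + 0.0031623 + 0.21878) = 1/1.2219 = 0.8184; α₂ = α₁·K2/[H⁺] = 0.1790
α₁ + 2α₂ = 1.1765
CA = 1.1765 × 2.35 = 2.76 mmol/kg

CA = 2.76 mmol/kg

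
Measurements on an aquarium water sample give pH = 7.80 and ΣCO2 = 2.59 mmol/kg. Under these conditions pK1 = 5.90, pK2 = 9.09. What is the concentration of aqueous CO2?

α₀ = 1 / (1 + K1/[H⁺] + K1K2/[H⁺]²) = 1 / (1 + 10^+1.90 + 10^+0.61)
   = 1 / (1 + 79.433 + 4.0738) = 1/84.507 = 0.01183
[CO2*] = α₀ × DIC = 0.01183 × 2.59 = 0.0306 mmol/kg

[CO2*] = 0.0306 mmol/kg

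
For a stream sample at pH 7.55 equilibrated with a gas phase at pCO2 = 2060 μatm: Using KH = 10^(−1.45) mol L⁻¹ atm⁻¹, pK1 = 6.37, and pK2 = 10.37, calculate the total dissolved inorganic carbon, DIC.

[CO2*] = KH · pCO2 = 10^(−1.45) × 2060×10^-6 = 7.309×10^-5 mol/L
α₀ = 1/(1 + K1/[H⁺] + K1K2/[H⁺]²) = 1/(1 + 10^+1.18 + 10^-1.64) = 0.06189
DIC = [CO2*]/α₀ = 7.309×10^-5 / 0.06189 = 1.18 mmol/L

DIC = 1.18 mmol/L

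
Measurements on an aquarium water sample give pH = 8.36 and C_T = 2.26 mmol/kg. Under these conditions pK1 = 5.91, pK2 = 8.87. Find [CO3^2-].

α₂ = 1 / (1 + [H⁺]/K2 + [H⁺]²/(K1K2)) = 1 / (1 + 10^+0.51 + 10^-1.94)
   = 1 / (1 + 3.2359 + 0.011482) = 1/4.2474 = 0.2354
[CO3²⁻] = α₂ × DIC = 0.2354 × 2.26 = 0.532 mmol/kg

[CO3²⁻] = 0.532 mmol/kg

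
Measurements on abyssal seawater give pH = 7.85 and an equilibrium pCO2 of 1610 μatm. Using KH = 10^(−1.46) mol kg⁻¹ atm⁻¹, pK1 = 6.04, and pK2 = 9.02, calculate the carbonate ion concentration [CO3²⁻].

[CO2*] = KH · pCO2 = 10^(−1.46) × 1610×10^-6 = 5.582×10^-5 mol/kg
α₀ = 1/(1 + K1/[H⁺] + K1K2/[H⁺]²) = 1/(1 + 10^+1.81 + 10^+0.64) = 0.01430
DIC = [CO2*]/α₀ = 5.582×10^-5 / 0.01430 = 3.904 mmol/kg
[CO3²⁻] = α₂·DIC; α₂ = 0.06242, so [CO3²⁻] = 0.06242 × 3.904 = 0.244 mmol/kg

[CO3²⁻] = 0.244 mmol/kg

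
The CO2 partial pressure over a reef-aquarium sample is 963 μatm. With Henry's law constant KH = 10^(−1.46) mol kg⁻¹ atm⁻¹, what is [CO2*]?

[CO2*] = 33.4 μmol/kg

KH = 10^(−1.46) = 3.467×10^-2 mol kg⁻¹ atm⁻¹
[CO2*] = KH · pCO2 = 3.467×10^-2 × 963×10^-6 atm = 3.34×10^-5 mol/kg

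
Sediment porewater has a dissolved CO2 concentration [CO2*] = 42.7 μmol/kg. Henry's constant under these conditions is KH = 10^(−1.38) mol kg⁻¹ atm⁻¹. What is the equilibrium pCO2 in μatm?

pCO2 = 1020 μatm

KH = 10^(−1.38) = 4.169×10^-2 mol kg⁻¹ atm⁻¹
pCO2 = [CO2*]/KH = 42.7×10^-6 / 4.169×10^-2 = 1.02×10^-3 atm = 1020 μatm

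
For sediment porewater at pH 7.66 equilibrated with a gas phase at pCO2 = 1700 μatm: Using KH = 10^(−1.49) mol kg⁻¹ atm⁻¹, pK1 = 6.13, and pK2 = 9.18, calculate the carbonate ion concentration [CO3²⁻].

[CO3²⁻] = 0.0563 mmol/kg

[CO2*] = KH · pCO2 = 10^(−1.49) × 1700×10^-6 = 5.501×10^-5 mol/kg
α₀ = 1/(1 + K1/[H⁺] + K1K2/[H⁺]²) = 1/(1 + 10^+1.53 + 10^+0.01) = 0.02785
DIC = [CO2*]/α₀ = 5.501×10^-5 / 0.02785 = 1.975 mmol/kg
[CO3²⁻] = α₂·DIC; α₂ = 0.02850, so [CO3²⁻] = 0.02850 × 1.975 = 0.0563 mmol/kg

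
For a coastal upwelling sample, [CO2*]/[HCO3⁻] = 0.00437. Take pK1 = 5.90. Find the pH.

From K1 = [H⁺][HCO3⁻]/[CO2*]:  pH = pK1 − log₁₀([CO2*]/[HCO3⁻])
log₁₀(0.00437) = -2.360
pH = 5.90 − (-2.360) = 8.26

pH = 8.26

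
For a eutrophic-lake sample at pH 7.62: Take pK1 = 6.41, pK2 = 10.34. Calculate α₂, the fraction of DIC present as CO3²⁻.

α₂ = 1 / (1 + [H⁺]/K2 + [H⁺]²/(K1K2)) = 1 / (1 + 10^+2.72 + 10^+1.51)
   = 1 / (1 + 524.81 + 32.359) = 1/558.17 = 0.001792

α₂ = 0.00179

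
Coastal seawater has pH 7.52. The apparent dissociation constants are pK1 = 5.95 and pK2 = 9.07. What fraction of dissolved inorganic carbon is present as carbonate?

α₂ = 1 / (1 + [H⁺]/K2 + [H⁺]²/(K1K2)) = 1 / (1 + 10^+1.55 + 10^-0.02)
   = 1 / (1 + 35.481 + 0.95499) = 1/37.436 = 0.02671

α₂ = 0.0267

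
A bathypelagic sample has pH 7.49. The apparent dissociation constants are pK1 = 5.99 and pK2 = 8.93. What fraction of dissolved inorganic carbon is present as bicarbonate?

α₁ = 0.936

α₁ = 1 / (1 + [H⁺]/K1 + K2/[H⁺]) = 1 / (1 + 10^-1.50 + 10^-1.44)
   = 1 / (1 + 0.031623 + 0.036308) = 1/1.0679 = 0.9364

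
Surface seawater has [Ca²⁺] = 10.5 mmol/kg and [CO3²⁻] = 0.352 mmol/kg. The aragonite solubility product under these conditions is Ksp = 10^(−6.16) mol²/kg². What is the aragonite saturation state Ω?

Ω = 5.34

Ksp = 10^(−6.16) = 6.918×10^-7
Ω = [Ca²⁺][CO3²⁻]/Ksp = (10.5×10^-3)(0.352×10^-3) / 6.918×10^-7 = 5.34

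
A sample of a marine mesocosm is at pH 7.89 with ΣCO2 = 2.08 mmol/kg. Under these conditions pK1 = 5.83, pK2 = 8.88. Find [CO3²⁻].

α₂ = 1 / (1 + [H⁺]/K2 + [H⁺]²/(K1K2)) = 1 / (1 + 10^+0.99 + 10^-1.07)
   = 1 / (1 + 9.7724 + 0.085114) = 1/10.857 = 0.09210
[CO3²⁻] = α₂ × DIC = 0.09210 × 2.08 = 0.192 mmol/kg

[CO3²⁻] = 0.192 mmol/kg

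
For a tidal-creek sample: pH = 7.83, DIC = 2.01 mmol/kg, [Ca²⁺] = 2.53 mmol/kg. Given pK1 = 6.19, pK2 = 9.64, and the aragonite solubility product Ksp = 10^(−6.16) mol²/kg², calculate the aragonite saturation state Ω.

α₂ = 1 / (1 + [H⁺]/K2 + [H⁺]²/(K1K2)) = 1 / (1 + 10^+1.81 + 10^+0.17)
   = 1 / (1 + 64.565 + 1.4791) = 1/67.045 = 0.01492
[CO3²⁻] = α₂ × DIC = 0.01492 × 2.01 = 0.02998 mmol/kg
Ksp = 10^(−6.16) = 6.918×10^-7
Ω = [Ca²⁺][CO3²⁻]/Ksp = (2.53×10^-3)(2.998×10^-5) / 6.918×10^-7 = 0.110

Ω = 0.110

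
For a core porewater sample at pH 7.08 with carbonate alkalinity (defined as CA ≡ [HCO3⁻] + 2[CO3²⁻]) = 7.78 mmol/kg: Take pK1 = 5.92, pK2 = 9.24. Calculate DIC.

CA = [HCO3⁻] + 2[CO3²⁻] = (α₁ + 2α₂)·DIC
At pH 7.08: [H⁺]/K1 = 10^-1.16 = 0.069183, K2/[H⁺] = 10^-2.16 = 0.0069183
α₁ = 1/(1 + 0.069183 + 0.0069183) = 1/1.0761 = 0.9293; α₂ = α₁·K2/[H⁺] = 0.006429
α₁ + 2α₂ = 0.9421
DIC = CA / (α₁ + 2α₂) = 7.78 / 0.9421 = 8.26 mmol/kg

DIC = 8.26 mmol/kg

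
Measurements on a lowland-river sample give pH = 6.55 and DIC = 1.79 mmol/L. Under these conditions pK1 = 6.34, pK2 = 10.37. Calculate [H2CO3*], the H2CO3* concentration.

α₀ = 1 / (1 + K1/[H⁺] + K1K2/[H⁺]²) = 1 / (1 + 10^+0.21 + 10^-3.61)
   = 1 / (1 + 1.6218 + 0.00024547) = 1/2.6221 = 0.3814
[CO2*] = α₀ × DIC = 0.3814 × 1.79 = 0.683 mmol/L

[CO2*] = 0.683 mmol/L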